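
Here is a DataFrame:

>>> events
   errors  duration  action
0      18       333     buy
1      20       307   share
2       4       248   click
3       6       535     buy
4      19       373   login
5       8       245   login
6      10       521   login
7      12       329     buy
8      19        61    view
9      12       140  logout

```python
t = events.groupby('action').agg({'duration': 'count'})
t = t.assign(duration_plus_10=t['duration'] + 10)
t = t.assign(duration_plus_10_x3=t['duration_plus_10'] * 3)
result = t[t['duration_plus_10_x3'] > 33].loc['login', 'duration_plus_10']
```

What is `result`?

group by action, count of duration:
        duration
action          
buy            3
click          1
login          3
logout         1
share          1
view           1
add column duration_plus_10 = t['duration'] + 10:
        duration  duration_plus_10
action                            
buy            3                13
click          1                11
login          3                13
logout         1                11
share          1                11
view           1                11
add column duration_plus_10_x3 = t['duration_plus_10'] * 3:
        duration  duration_plus_10  duration_plus_10_x3
action                                                 
buy            3                13                   39
click          1                11                   33
login          3                13                   39
logout         1                11                   33
share          1                11                   33
view           1                11                   33
filter rows where duration_plus_10_x3 > 33:
        duration  duration_plus_10  duration_plus_10_x3
action                                                 
buy            3                13                   39
login          3                13                   39

13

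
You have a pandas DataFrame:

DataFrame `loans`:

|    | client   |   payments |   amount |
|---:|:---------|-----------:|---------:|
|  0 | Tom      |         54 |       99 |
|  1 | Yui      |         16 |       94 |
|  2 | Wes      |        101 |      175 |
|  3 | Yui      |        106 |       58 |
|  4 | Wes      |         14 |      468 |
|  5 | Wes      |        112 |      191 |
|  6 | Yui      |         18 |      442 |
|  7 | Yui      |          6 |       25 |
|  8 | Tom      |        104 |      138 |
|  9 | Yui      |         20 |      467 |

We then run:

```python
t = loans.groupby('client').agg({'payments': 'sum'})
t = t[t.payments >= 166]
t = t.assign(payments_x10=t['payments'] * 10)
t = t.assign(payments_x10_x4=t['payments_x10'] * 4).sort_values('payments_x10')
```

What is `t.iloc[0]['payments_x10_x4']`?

group by client, sum of payments:
        payments
client          
Tom          158
Wes          227
Yui          166
filter rows where payments >= 166:
        payments
client          
Wes          227
Yui          166
add column payments_x10 = t['payments'] * 10:
        payments  payments_x10
client                        
Wes          227          2270
Yui          166          1660
add column payments_x10_x4 = t['payments_x10'] * 4:
        payments  payments_x10  payments_x10_x4
client                                         
Wes          227          2270             9080
Yui          166          1660             6640
sort by payments_x10:
        payments  payments_x10  payments_x10_x4
client                                         
Yui          166          1660             6640
Wes          227          2270             9080
The value at position 0, column 'payments_x10_x4' is 6640.

6640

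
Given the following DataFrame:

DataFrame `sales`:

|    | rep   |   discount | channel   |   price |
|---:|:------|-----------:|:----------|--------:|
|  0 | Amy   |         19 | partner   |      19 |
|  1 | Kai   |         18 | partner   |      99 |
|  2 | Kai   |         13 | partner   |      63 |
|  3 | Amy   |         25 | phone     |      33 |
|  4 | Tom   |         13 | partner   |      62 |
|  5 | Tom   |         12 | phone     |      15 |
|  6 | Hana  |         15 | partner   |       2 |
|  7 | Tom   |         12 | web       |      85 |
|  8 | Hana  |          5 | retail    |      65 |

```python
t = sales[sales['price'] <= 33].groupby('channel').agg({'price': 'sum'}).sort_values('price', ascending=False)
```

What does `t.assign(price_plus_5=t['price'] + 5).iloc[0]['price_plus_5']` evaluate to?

filter rows where price <= 33:
    rep  discount  channel  price
0   Amy        19  partner     19
3   Amy        25    phone     33
5   Tom        12    phone     15
6  Hana        15  partner      2
group by channel, sum of price:
         price
channel       
partner     21
phone       48
sort by price descending:
         price
channel       
phone       48
partner     21
add column price_plus_5 = t['price'] + 5:
         price  price_plus_5
channel                     
phone       48            53
partner     21            26
Finally, value at position 0, column 'price_plus_5' = 53.

53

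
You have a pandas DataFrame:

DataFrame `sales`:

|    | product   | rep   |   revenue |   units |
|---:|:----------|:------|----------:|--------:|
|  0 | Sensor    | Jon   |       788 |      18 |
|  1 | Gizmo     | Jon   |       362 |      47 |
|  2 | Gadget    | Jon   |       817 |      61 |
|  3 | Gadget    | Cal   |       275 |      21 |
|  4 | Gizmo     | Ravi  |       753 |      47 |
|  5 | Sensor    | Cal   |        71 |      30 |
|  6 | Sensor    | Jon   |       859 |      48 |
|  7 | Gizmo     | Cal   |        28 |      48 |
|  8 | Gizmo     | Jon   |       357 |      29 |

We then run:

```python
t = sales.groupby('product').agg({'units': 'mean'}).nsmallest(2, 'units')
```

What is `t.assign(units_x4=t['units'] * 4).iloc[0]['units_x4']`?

group by product, mean of units:
         units
product       
Gadget   41.00
Gizmo    42.75
Sensor   32.00
take 2 rows with smallest units:
         units
product       
Sensor    32.0
Gadget    41.0
add column units_x4 = t['units'] * 4:
         units  units_x4
product                 
Sensor    32.0     128.0
Gadget    41.0     164.0
value at position 0, column 'units_x4' → 128.0

128.0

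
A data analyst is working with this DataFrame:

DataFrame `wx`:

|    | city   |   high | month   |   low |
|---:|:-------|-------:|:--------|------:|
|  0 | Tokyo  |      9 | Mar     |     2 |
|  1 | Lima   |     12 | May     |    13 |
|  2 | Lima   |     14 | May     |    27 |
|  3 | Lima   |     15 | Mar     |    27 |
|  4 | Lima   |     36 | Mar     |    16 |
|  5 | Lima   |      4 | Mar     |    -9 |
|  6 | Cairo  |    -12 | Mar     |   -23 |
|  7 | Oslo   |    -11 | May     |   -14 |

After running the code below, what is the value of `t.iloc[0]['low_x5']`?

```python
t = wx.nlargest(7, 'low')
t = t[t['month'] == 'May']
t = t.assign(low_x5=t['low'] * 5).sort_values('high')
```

-70

take 7 rows with largest low:
    city  high month  low
2   Lima    14   May   27
3   Lima    15   Mar   27
4   Lima    36   Mar   16
1   Lima    12   May   13
0  Tokyo     9   Mar    2
5   Lima     4   Mar   -9
7   Oslo   -11   May  -14
filter rows where month == 'May':
   city  high month  low
2  Lima    14   May   27
1  Lima    12   May   13
7  Oslo   -11   May  -14
add column low_x5 = t['low'] * 5:
   city  high month  low  low_x5
2  Lima    14   May   27     135
1  Lima    12   May   13      65
7  Oslo   -11   May  -14     -70
sort by high:
   city  high month  low  low_x5
7  Oslo   -11   May  -14     -70
1  Lima    12   May   13      65
2  Lima    14   May   27     135
Finally, value at position 0, column 'low_x5' = -70.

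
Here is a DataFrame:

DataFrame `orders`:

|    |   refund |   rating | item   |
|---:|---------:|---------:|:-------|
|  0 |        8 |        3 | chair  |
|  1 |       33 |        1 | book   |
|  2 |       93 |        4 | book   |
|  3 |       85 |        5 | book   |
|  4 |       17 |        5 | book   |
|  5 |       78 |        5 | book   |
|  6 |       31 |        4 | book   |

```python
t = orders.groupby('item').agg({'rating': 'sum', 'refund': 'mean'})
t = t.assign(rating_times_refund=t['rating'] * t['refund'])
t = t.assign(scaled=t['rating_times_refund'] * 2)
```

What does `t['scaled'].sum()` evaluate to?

2744.0

group by item: sum(rating), mean(refund):
       rating     refund
item                    
book       24  56.166667
chair       3   8.000000
add column rating_times_refund = t['rating'] * t['refund']:
       rating     refund  rating_times_refund
item                                         
book       24  56.166667               1348.0
chair       3   8.000000                 24.0
add column scaled = t['rating_times_refund'] * 2:
       rating     refund  rating_times_refund  scaled
item                                                 
book       24  56.166667               1348.0  2696.0
chair       3   8.000000                 24.0    48.0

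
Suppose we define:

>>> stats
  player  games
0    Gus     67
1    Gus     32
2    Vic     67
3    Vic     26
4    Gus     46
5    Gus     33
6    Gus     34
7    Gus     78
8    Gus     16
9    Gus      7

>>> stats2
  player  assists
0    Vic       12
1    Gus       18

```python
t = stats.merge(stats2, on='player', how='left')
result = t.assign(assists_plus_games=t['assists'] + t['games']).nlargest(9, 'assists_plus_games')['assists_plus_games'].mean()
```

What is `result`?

61.0

merge on 'player' (how='left') → 10 rows:
  player  games  assists
0    Gus     67       18
1    Gus     32       18
2    Vic     67       12
3    Vic     26       12
4    Gus     46       18
5    Gus     33       18
6    Gus     34       18
7    Gus     78       18
8    Gus     16       18
9    Gus      7       18
add column assists_plus_games = t['assists'] + t['games']:
  player  games  assists  assists_plus_games
0    Gus     67       18                  85
1    Gus     32       18                  50
2    Vic     67       12                  79
3    Vic     26       12                  38
4    Gus     46       18                  64
5    Gus     33       18                  51
6    Gus     34       18                  52
7    Gus     78       18                  96
8    Gus     16       18                  34
9    Gus      7       18                  25
take 9 rows with largest assists_plus_games:
  player  games  assists  assists_plus_games
7    Gus     78       18                  96
0    Gus     67       18                  85
2    Vic     67       12                  79
4    Gus     46       18                  64
6    Gus     34       18                  52
5    Gus     33       18                  51
1    Gus     32       18                  50
3    Vic     26       12                  38
8    Gus     16       18                  34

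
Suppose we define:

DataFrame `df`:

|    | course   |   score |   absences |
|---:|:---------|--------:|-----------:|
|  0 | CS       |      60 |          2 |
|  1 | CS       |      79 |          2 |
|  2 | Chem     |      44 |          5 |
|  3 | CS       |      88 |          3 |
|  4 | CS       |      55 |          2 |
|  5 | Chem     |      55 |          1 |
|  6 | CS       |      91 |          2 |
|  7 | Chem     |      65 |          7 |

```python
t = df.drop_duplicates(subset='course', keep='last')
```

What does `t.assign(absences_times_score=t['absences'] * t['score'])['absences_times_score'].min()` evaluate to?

182

drop duplicate course (keep=last):
  course  score  absences
6     CS     91         2
7   Chem     65         7
add column absences_times_score = t['absences'] * t['score']:
  course  score  absences  absences_times_score
6     CS     91         2                   182
7   Chem     65         7                   455
Reading off the min of column 'absences_times_score', we get 182.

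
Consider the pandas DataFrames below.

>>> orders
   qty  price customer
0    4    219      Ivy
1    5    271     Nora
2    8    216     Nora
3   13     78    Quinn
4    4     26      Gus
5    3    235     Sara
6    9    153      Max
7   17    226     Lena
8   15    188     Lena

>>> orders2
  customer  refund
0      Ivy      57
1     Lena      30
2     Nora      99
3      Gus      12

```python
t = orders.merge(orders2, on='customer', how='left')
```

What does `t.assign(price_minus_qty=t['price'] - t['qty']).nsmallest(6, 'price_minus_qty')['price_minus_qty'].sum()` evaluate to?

821

merge on 'customer' (how='left') → 9 rows:
   qty  price customer  refund
0    4    219      Ivy    57.0
1    5    271     Nora    99.0
2    8    216     Nora    99.0
3   13     78    Quinn     NaN
4    4     26      Gus    12.0
5    3    235     Sara     NaN
6    9    153      Max     NaN
7   17    226     Lena    30.0
8   15    188     Lena    30.0
add column price_minus_qty = t['price'] - t['qty']:
   qty  price customer  refund  price_minus_qty
0    4    219      Ivy    57.0              215
1    5    271     Nora    99.0              266
2    8    216     Nora    99.0              208
3   13     78    Quinn     NaN               65
4    4     26      Gus    12.0               22
5    3    235     Sara     NaN              232
6    9    153      Max     NaN              144
7   17    226     Lena    30.0              209
8   15    188     Lena    30.0              173
take 6 rows with smallest price_minus_qty:
   qty  price customer  refund  price_minus_qty
4    4     26      Gus    12.0               22
3   13     78    Quinn     NaN               65
6    9    153      Max     NaN              144
8   15    188     Lena    30.0              173
2    8    216     Nora    99.0              208
7   17    226     Lena    30.0              209
Taking the sum of column 'price_minus_qty' gives 821.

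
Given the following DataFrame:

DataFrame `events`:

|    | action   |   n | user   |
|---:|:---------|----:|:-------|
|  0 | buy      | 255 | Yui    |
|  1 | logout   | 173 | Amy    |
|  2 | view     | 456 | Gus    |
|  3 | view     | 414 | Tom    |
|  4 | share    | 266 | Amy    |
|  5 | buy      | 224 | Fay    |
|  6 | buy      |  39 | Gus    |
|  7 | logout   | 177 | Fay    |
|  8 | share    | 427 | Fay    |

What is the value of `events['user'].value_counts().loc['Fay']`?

value_counts of user:
user
Fay    3
Amy    2
Gus    2
Yui    1
Tom    1
Name: count, dtype: int64

3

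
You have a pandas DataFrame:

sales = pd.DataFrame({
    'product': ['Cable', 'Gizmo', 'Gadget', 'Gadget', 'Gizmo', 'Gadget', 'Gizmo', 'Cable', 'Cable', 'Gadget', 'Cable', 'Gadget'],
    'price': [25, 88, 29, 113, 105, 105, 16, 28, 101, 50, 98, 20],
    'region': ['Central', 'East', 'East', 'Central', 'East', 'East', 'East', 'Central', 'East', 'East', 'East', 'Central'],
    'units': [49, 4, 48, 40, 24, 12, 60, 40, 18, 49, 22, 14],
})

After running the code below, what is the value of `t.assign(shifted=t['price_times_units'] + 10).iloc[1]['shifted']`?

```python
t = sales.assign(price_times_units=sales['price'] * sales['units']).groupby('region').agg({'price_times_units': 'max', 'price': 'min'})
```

2530

add column price_times_units = sales['price'] * sales['units']:
   product  price   region  units  price_times_units
0    Cable     25  Central     49               1225
1    Gizmo     88     East      4                352
2   Gadget     29     East     48               1392
3   Gadget    113  Central     40               4520
4    Gizmo    105     East     24               2520
5   Gadget    105     East     12               1260
6    Gizmo     16     East     60                960
7    Cable     28  Central     40               1120
8    Cable    101     East     18               1818
9   Gadget     50     East     49               2450
10   Cable     98     East     22               2156
11  Gadget     20  Central     14                280
group by region: max(price_times_units), min(price):
         price_times_units  price
region                           
Central               4520     20
East                  2520     16
add column shifted = t['price_times_units'] + 10:
         price_times_units  price  shifted
region                                    
Central               4520     20     4530
East                  2520     16     2530
Reading off the value at position 1, column 'shifted', we get 2530.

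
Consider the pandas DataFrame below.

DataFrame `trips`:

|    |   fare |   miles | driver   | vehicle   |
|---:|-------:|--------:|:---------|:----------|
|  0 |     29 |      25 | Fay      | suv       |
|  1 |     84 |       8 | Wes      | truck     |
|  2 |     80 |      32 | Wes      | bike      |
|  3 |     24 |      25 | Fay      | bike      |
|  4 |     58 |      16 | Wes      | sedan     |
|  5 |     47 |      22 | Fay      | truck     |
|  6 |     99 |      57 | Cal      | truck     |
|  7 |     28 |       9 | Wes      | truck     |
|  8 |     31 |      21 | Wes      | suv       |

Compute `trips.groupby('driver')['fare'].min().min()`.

24

group by driver, min of fare:
driver
Cal    99
Fay    24
Wes    28
Name: fare, dtype: int64
The min of the resulting series is 24.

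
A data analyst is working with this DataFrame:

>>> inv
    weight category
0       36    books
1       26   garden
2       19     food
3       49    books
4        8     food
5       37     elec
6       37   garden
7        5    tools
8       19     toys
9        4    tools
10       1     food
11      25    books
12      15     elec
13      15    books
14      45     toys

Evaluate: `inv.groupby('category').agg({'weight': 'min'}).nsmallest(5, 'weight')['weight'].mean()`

10.8

group by category, min of weight:
          weight
category        
books         15
elec          15
food           1
garden        26
tools          4
toys          19
take 5 rows with smallest weight:
          weight
category        
food           1
tools          4
books         15
elec          15
toys          19
Then the mean of column 'weight': 10.8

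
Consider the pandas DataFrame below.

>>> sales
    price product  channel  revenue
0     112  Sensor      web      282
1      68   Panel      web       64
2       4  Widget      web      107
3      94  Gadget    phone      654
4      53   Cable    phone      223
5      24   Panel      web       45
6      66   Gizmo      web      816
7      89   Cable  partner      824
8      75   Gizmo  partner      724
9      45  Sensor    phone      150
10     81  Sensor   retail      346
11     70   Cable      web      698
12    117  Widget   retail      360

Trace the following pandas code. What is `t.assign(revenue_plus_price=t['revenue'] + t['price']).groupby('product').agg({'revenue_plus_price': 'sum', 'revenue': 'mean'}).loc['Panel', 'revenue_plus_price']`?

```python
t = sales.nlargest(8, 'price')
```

132

take 8 rows with largest price:
    price product  channel  revenue
12    117  Widget   retail      360
0     112  Sensor      web      282
3      94  Gadget    phone      654
7      89   Cable  partner      824
10     81  Sensor   retail      346
8      75   Gizmo  partner      724
11     70   Cable      web      698
1      68   Panel      web       64
add column revenue_plus_price = t['revenue'] + t['price']:
    price product  channel  revenue  revenue_plus_price
12    117  Widget   retail      360                 477
0     112  Sensor      web      282                 394
3      94  Gadget    phone      654                 748
7      89   Cable  partner      824                 913
10     81  Sensor   retail      346                 427
8      75   Gizmo  partner      724                 799
11     70   Cable      web      698                 768
1      68   Panel      web       64                 132
group by product: sum(revenue_plus_price), mean(revenue):
         revenue_plus_price  revenue
product                             
Cable                  1681    761.0
Gadget                  748    654.0
Gizmo                   799    724.0
Panel                   132     64.0
Sensor                  821    314.0
Widget                  477    360.0
Taking the value at row 'Panel', column 'revenue_plus_price' gives 132.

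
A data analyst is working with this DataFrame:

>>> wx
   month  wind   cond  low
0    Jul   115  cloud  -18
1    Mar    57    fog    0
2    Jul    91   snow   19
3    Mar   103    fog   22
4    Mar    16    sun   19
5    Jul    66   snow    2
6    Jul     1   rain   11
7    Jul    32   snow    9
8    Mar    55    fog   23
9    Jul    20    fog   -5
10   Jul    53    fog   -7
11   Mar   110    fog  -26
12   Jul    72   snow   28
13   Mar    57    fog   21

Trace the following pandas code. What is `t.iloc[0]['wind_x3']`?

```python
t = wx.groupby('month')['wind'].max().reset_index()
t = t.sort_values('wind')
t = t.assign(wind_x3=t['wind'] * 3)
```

group by month, max of wind:
month
Jul    115
Mar    110
Name: wind, dtype: int64
reset_index():
  month  wind
0   Jul   115
1   Mar   110
sort by wind:
  month  wind
1   Mar   110
0   Jul   115
add column wind_x3 = t['wind'] * 3:
  month  wind  wind_x3
1   Mar   110      330
0   Jul   115      345

330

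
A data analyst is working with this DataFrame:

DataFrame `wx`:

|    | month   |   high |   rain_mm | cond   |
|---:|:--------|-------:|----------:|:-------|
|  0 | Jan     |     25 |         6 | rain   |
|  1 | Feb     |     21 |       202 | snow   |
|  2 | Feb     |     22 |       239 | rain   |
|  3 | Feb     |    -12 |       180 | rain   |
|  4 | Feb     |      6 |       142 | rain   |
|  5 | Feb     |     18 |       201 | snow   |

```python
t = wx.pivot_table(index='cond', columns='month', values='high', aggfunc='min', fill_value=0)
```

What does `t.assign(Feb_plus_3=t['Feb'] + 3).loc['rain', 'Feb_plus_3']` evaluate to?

pivot: rows=cond, cols=month, min(high):
month  Feb  Jan
cond           
rain   -12   25
snow    18    0
add column Feb_plus_3 = t['Feb'] + 3:
month  Feb  Jan  Feb_plus_3
cond                       
rain   -12   25          -9
snow    18    0          21
Hence -9.

-9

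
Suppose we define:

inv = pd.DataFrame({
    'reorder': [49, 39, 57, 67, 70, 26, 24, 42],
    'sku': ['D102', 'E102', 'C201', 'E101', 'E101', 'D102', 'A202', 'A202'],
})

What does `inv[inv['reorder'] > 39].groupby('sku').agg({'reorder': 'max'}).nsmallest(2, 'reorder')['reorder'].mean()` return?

filter rows where reorder > 39:
   reorder   sku
0       49  D102
2       57  C201
3       67  E101
4       70  E101
7       42  A202
group by sku, max of reorder:
      reorder
sku          
A202       42
C201       57
D102       49
E101       70
take 2 rows with smallest reorder:
      reorder
sku          
A202       42
D102       49
So mean() = 45.5.

45.5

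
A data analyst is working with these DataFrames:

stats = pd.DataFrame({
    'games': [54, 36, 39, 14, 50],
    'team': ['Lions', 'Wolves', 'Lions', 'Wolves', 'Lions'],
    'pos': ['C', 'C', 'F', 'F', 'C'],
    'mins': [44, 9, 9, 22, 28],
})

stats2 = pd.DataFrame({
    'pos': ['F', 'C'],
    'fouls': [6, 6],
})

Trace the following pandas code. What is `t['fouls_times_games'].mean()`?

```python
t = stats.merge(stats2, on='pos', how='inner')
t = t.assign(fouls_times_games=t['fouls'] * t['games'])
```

merge on 'pos' (how='inner') → 5 rows:
   games    team pos  mins  fouls
0     54   Lions   C    44      6
1     36  Wolves   C     9      6
2     39   Lions   F     9      6
3     14  Wolves   F    22      6
4     50   Lions   C    28      6
add column fouls_times_games = t['fouls'] * t['games']:
   games    team pos  mins  fouls  fouls_times_games
0     54   Lions   C    44      6                324
1     36  Wolves   C     9      6                216
2     39   Lions   F     9      6                234
3     14  Wolves   F    22      6                 84
4     50   Lions   C    28      6                300
So mean() = 231.6.

231.6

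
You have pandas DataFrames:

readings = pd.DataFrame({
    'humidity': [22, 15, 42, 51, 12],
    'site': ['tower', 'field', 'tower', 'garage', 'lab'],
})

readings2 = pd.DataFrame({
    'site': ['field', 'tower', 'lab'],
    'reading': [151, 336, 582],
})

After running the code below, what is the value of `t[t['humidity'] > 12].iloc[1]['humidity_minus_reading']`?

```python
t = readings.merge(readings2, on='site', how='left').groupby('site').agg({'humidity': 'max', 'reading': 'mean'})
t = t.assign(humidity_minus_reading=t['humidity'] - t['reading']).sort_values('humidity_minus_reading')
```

merge on 'site' (how='left') → 5 rows:
   humidity    site  reading
0        22   tower    336.0
1        15   field    151.0
2        42   tower    336.0
3        51  garage      NaN
4        12     lab    582.0
group by site: max(humidity), mean(reading):
        humidity  reading
site                     
field         15    151.0
garage        51      NaN
lab           12    582.0
tower         42    336.0
add column humidity_minus_reading = t['humidity'] - t['reading']:
        humidity  reading  humidity_minus_reading
site                                             
field         15    151.0                  -136.0
garage        51      NaN                     NaN
lab           12    582.0                  -570.0
tower         42    336.0                  -294.0
sort by humidity_minus_reading:
        humidity  reading  humidity_minus_reading
site                                             
lab           12    582.0                  -570.0
tower         42    336.0                  -294.0
field         15    151.0                  -136.0
garage        51      NaN                     NaN
filter rows where humidity > 12:
        humidity  reading  humidity_minus_reading
site                                             
tower         42    336.0                  -294.0
field         15    151.0                  -136.0
garage        51      NaN                     NaN

-136.0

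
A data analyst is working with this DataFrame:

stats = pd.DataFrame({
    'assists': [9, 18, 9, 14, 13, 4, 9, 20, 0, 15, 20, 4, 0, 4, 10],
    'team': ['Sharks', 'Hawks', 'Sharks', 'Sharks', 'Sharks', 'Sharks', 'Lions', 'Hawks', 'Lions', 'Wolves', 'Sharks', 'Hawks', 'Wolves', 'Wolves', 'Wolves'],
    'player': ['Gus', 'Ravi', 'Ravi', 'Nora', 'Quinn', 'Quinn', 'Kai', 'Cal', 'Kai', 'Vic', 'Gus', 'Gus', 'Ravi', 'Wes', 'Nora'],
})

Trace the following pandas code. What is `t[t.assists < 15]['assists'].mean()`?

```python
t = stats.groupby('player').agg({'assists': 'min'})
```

group by player, min of assists:
        assists
player         
Cal          20
Gus           4
Kai           0
Nora         10
Quinn         4
Ravi          0
Vic          15
Wes           4
filter rows where assists < 15:
        assists
player         
Gus           4
Kai           0
Nora         10
Quinn         4
Ravi          0
Wes           4
So mean() = 3.66666666667.

3.66666666667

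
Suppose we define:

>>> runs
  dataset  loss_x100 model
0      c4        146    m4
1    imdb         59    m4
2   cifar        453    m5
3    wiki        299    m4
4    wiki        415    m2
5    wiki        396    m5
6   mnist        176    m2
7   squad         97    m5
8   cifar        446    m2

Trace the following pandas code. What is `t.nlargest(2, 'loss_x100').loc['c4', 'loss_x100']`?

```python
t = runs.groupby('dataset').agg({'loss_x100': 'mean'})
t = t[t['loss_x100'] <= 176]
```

146.0

group by dataset, mean of loss_x100:
         loss_x100
dataset           
c4           146.0
cifar        449.5
imdb          59.0
mnist        176.0
squad         97.0
wiki         370.0
filter rows where loss_x100 <= 176:
         loss_x100
dataset           
c4           146.0
imdb          59.0
mnist        176.0
squad         97.0
take 2 rows with largest loss_x100:
         loss_x100
dataset           
mnist        176.0
c4           146.0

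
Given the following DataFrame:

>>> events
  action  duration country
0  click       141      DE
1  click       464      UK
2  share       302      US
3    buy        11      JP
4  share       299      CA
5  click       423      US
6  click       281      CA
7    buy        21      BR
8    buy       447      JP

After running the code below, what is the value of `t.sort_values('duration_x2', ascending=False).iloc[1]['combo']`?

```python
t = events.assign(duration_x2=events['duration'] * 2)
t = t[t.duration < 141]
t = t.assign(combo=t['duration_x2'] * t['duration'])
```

242

add column duration_x2 = events['duration'] * 2:
  action  duration country  duration_x2
0  click       141      DE          282
1  click       464      UK          928
2  share       302      US          604
3    buy        11      JP           22
4  share       299      CA          598
5  click       423      US          846
6  click       281      CA          562
7    buy        21      BR           42
8    buy       447      JP          894
filter rows where duration < 141:
  action  duration country  duration_x2
3    buy        11      JP           22
7    buy        21      BR           42
add column combo = t['duration_x2'] * t['duration']:
  action  duration country  duration_x2  combo
3    buy        11      JP           22    242
7    buy        21      BR           42    882
sort by duration_x2 descending:
  action  duration country  duration_x2  combo
7    buy        21      BR           42    882
3    buy        11      JP           22    242
So iloc[1]['combo'] = 242.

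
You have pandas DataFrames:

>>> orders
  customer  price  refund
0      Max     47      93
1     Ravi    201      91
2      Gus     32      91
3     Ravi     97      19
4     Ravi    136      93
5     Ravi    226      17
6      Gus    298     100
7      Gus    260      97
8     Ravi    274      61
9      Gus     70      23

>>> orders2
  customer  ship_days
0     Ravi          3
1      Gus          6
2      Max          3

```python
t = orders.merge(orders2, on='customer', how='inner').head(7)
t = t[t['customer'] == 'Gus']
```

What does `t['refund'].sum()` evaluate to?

191

merge on 'customer' (how='inner') → 10 rows:
  customer  price  refund  ship_days
0      Max     47      93          3
1     Ravi    201      91          3
2      Gus     32      91          6
3     Ravi     97      19          3
4     Ravi    136      93          3
5     Ravi    226      17          3
6      Gus    298     100          6
7      Gus    260      97          6
8     Ravi    274      61          3
9      Gus     70      23          6
take first 7 rows:
  customer  price  refund  ship_days
0      Max     47      93          3
1     Ravi    201      91          3
2      Gus     32      91          6
3     Ravi     97      19          3
4     Ravi    136      93          3
5     Ravi    226      17          3
6      Gus    298     100          6
filter rows where customer == 'Gus':
  customer  price  refund  ship_days
2      Gus     32      91          6
6      Gus    298     100          6
Reading off the sum of column 'refund', we get 191.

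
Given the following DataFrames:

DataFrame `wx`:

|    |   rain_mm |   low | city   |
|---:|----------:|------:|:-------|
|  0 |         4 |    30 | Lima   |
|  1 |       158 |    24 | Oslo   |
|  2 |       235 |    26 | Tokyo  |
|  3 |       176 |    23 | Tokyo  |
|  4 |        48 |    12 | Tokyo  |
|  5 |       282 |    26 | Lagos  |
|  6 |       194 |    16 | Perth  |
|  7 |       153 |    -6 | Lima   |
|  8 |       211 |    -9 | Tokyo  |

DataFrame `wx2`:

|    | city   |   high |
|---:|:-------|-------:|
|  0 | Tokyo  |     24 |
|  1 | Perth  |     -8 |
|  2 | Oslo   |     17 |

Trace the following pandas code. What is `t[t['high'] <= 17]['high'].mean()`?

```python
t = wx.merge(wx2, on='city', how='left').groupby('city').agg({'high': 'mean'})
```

4.5

merge on 'city' (how='left') → 9 rows:
   rain_mm  low   city  high
0        4   30   Lima   NaN
1      158   24   Oslo  17.0
2      235   26  Tokyo  24.0
3      176   23  Tokyo  24.0
4       48   12  Tokyo  24.0
5      282   26  Lagos   NaN
6      194   16  Perth  -8.0
7      153   -6   Lima   NaN
8      211   -9  Tokyo  24.0
group by city, mean of high:
       high
city       
Lagos   NaN
Lima    NaN
Oslo   17.0
Perth  -8.0
Tokyo  24.0
filter rows where high <= 17:
       high
city       
Oslo   17.0
Perth  -8.0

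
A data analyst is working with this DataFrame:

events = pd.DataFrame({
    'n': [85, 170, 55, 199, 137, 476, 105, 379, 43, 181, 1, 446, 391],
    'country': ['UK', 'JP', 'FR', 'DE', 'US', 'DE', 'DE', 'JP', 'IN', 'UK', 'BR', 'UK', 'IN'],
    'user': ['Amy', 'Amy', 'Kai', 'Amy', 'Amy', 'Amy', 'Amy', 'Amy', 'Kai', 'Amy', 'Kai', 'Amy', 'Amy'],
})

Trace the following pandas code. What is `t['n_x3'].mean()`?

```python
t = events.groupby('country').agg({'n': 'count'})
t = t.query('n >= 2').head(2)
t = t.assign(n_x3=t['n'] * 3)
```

group by country, count of n:
         n
country   
BR       1
DE       3
FR       1
IN       2
JP       2
UK       3
US       1
filter rows where n >= 2:
         n
country   
DE       3
IN       2
JP       2
UK       3
take first 2 rows:
         n
country   
DE       3
IN       2
add column n_x3 = t['n'] * 3:
         n  n_x3
country         
DE       3     9
IN       2     6
So mean() = 7.5.

7.5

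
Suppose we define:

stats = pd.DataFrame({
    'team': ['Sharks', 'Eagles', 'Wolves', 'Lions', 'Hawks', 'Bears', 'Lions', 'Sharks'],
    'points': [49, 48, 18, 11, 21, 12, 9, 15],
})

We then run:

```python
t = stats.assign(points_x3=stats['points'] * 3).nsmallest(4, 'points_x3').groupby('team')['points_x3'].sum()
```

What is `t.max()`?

60

add column points_x3 = stats['points'] * 3:
     team  points  points_x3
0  Sharks      49        147
1  Eagles      48        144
2  Wolves      18         54
3   Lions      11         33
4   Hawks      21         63
5   Bears      12         36
6   Lions       9         27
7  Sharks      15         45
take 4 rows with smallest points_x3:
     team  points  points_x3
6   Lions       9         27
3   Lions      11         33
5   Bears      12         36
7  Sharks      15         45
group by team, sum of points_x3:
team
Bears     36
Lions     60
Sharks    45
Name: points_x3, dtype: int64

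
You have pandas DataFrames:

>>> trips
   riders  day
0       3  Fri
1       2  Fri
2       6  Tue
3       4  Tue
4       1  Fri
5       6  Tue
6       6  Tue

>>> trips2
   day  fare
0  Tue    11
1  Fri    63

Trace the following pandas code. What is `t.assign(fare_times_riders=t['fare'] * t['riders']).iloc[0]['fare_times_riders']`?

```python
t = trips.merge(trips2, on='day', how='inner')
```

merge on 'day' (how='inner') → 7 rows:
   riders  day  fare
0       3  Fri    63
1       2  Fri    63
2       6  Tue    11
3       4  Tue    11
4       1  Fri    63
5       6  Tue    11
6       6  Tue    11
add column fare_times_riders = t['fare'] * t['riders']:
   riders  day  fare  fare_times_riders
0       3  Fri    63                189
1       2  Fri    63                126
2       6  Tue    11                 66
3       4  Tue    11                 44
4       1  Fri    63                 63
5       6  Tue    11                 66
6       6  Tue    11                 66

189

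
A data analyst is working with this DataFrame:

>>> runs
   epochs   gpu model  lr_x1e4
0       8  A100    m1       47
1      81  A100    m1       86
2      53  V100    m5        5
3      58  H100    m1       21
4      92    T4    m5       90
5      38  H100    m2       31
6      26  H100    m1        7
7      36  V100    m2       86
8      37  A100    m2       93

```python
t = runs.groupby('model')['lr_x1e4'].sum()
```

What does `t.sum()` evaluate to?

466

group by model, sum of lr_x1e4:
model
m1    161
m2    210
m5     95
Name: lr_x1e4, dtype: int64
The sum of the resulting series is 466.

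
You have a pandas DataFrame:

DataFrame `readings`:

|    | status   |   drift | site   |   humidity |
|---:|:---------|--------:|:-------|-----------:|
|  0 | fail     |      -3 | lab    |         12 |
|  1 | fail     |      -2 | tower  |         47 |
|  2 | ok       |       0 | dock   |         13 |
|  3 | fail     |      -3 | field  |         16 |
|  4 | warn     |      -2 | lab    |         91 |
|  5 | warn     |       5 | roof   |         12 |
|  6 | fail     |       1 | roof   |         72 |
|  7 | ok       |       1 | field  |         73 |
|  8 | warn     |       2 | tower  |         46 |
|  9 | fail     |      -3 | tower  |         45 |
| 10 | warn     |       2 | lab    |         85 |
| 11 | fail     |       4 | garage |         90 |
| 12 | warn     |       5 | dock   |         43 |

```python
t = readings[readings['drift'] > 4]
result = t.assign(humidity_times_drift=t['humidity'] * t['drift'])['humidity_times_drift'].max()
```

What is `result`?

215

filter rows where drift > 4:
   status  drift  site  humidity
5    warn      5  roof        12
12   warn      5  dock        43
add column humidity_times_drift = t['humidity'] * t['drift']:
   status  drift  site  humidity  humidity_times_drift
5    warn      5  roof        12                    60
12   warn      5  dock        43                   215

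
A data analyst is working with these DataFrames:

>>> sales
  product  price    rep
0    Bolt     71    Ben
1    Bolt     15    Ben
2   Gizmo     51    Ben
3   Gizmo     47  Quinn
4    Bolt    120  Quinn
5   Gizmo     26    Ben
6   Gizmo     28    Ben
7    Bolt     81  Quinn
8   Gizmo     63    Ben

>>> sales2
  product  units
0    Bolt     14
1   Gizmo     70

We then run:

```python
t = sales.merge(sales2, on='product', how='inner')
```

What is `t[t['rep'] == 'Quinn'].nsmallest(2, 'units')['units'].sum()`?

merge on 'product' (how='inner') → 9 rows:
  product  price    rep  units
0    Bolt     71    Ben     14
1    Bolt     15    Ben     14
2   Gizmo     51    Ben     70
3   Gizmo     47  Quinn     70
4    Bolt    120  Quinn     14
5   Gizmo     26    Ben     70
6   Gizmo     28    Ben     70
7    Bolt     81  Quinn     14
8   Gizmo     63    Ben     70
filter rows where rep == 'Quinn':
  product  price    rep  units
3   Gizmo     47  Quinn     70
4    Bolt    120  Quinn     14
7    Bolt     81  Quinn     14
take 2 rows with smallest units:
  product  price    rep  units
4    Bolt    120  Quinn     14
7    Bolt     81  Quinn     14
Taking the sum of column 'units' gives 28.

28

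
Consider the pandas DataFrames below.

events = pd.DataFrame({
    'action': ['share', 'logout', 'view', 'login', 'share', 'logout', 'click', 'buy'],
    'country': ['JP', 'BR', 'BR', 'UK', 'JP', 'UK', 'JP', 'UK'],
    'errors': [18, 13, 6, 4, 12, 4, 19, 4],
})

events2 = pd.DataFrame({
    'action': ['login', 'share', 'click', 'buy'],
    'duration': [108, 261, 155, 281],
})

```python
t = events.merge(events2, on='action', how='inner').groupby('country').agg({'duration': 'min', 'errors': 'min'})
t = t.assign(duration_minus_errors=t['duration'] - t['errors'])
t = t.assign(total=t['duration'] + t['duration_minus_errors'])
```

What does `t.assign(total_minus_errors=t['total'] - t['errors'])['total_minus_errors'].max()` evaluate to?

merge on 'action' (how='inner') → 5 rows:
  action country  errors  duration
0  share      JP      18       261
1  login      UK       4       108
2  share      JP      12       261
3  click      JP      19       155
4    buy      UK       4       281
group by country: min(duration), min(errors):
         duration  errors
country                  
JP            155      12
UK            108       4
add column duration_minus_errors = t['duration'] - t['errors']:
         duration  errors  duration_minus_errors
country                                         
JP            155      12                    143
UK            108       4                    104
add column total = t['duration'] + t['duration_minus_errors']:
         duration  errors  duration_minus_errors  total
country                                                
JP            155      12                    143    298
UK            108       4                    104    212
add column total_minus_errors = t['total'] - t['errors']:
         duration  errors  duration_minus_errors  total  total_minus_errors
country                                                                    
JP            155      12                    143    298                 286
UK            108       4                    104    212                 208
Finally, max of column 'total_minus_errors' = 286.

286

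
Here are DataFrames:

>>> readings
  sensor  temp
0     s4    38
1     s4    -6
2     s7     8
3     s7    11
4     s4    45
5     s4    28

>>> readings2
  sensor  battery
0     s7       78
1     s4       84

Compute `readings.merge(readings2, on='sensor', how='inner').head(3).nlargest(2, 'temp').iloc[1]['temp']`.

8

merge on 'sensor' (how='inner') → 6 rows:
  sensor  temp  battery
0     s4    38       84
1     s4    -6       84
2     s7     8       78
3     s7    11       78
4     s4    45       84
5     s4    28       84
take first 3 rows:
  sensor  temp  battery
0     s4    38       84
1     s4    -6       84
2     s7     8       78
take 2 rows with largest temp:
  sensor  temp  battery
0     s4    38       84
2     s7     8       78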